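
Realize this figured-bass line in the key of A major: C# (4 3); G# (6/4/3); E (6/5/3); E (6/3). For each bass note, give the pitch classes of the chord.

C#, E, F#, A | G#, B, C#, E | E, G#, B, C# | E, G#, C#

C# (6/4/3): C#, E, F#, A.
G# (6/4/3): G#, B, C#, E.
E (6/5/3): E, G#, B, C#.
E (6/3): E, G#, C#.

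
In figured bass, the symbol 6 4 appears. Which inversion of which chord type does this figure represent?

Intervals of 6/4 above the bass form a triad; the bass is the fifth, so this is second inversion.

triad, second inversion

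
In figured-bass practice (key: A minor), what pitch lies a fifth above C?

G

Counting 4 letter steps above C lands on G; in A minor, that letter is G.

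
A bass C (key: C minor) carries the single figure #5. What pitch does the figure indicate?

Counting 4 letter steps above C lands on G; in C minor, that letter is G.
The #5 figure raises it a semitone, giving G#.

G#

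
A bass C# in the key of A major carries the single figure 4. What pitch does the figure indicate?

F#

Counting 3 letter steps above C# lands on F; in A major, that letter is F#.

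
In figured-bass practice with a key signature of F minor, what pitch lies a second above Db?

Counting 1 letter step above Db lands on E; in F minor, that letter is Eb.

Eb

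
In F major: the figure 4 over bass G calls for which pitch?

Counting 3 letter steps above G lands on C; in F major, that letter is C.

C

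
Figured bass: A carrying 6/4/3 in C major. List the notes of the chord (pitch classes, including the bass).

A, C, D, F

A third above A in this key is C.
A fourth above A in this key is D.
A sixth above A in this key is F.
Together with the bass A, this spells D minor seventh in second inversion.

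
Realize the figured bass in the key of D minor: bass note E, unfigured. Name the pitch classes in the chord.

E, G, Bb

An unfigured bass implies 5/3.
A third above E in this key is G.
A fifth above E in this key is Bb.
Together with the bass E, this spells E diminished in root position.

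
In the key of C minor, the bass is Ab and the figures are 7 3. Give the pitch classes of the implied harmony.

The written figures 7 3 are shorthand for 7/5/3: the 5 is implied.
A third above Ab in this key is C.
A fifth above Ab in this key is Eb.
A seventh above Ab in this key is G.
Together with the bass Ab, this spells Ab major seventh in root position.

Ab, C, Eb, G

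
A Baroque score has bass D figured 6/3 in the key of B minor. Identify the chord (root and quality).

B minor

The figures 6/3 indicate a triad in first inversion.
In first inversion the root lies a sixth above the bass: a sixth above D in B minor is B.
The chord tones are D, F#, B, giving B minor.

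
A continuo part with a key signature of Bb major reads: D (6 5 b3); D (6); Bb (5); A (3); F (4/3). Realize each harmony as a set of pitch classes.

D (6/5/b3): D, Fb, A, Bb.
D (6/3): D, F, Bb.
Bb (5/3): Bb, D, F.
A (5/3): A, C, Eb.
F (6/4/3): F, A, Bb, D.

D, Fb, A, Bb | D, F, Bb | Bb, D, F | A, C, Eb | F, A, Bb, D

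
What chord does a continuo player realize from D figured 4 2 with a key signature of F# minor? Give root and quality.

The figures 4 2 indicate a seventh chord in third inversion.
In third inversion the root lies a second above the bass: a second above D in F# minor is E.
The chord tones are D, E, G#, B, giving E dominant seventh.

E dominant seventh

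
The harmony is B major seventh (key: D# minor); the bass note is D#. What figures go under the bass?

D# is the third of B major seventh, so the chord is in first inversion.
A seventh chord in first inversion is figured 6/5/3, conventionally abbreviated 6/5.

6/5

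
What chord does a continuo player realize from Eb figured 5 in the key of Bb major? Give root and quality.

The figures 5 indicate a triad in root position.
In root position the bass is the root, so the root is Eb.
The chord tones are Eb, G, Bb, giving Eb major.

Eb major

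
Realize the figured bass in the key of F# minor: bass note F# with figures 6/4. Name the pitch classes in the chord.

F#, B, D

A fourth above F# in this key is B.
A sixth above F# in this key is D.
Together with the bass F#, this spells B minor in second inversion.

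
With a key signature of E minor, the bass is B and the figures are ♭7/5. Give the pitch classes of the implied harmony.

B, D, F#, Ab

The written figures ♭7/5 are shorthand for 7/5/3: the 3 is implied.
A third above B in this key is D.
A fifth above B in this key is F#.
A seventh above B in this key is A, lowered to Ab by the flat.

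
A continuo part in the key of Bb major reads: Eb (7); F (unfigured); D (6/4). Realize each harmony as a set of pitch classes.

Eb, G, Bb, D | F, A, C | D, G, Bb

Eb (7/5/3): Eb, G, Bb, D.
F (5/3): F, A, C.
D (6/4): D, G, Bb.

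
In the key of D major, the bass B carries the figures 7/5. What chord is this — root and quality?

B minor seventh

The figures 7/5 indicate a seventh chord in root position.
In root position the bass is the root, so the root is B.
The chord tones are B, D, F#, A, giving B minor seventh.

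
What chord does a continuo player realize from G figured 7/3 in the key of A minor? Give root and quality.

The figures 7/3 indicate a seventh chord in root position.
In root position the bass is the root, so the root is G.
The chord tones are G, B, D, F, giving G dominant seventh.

G dominant seventh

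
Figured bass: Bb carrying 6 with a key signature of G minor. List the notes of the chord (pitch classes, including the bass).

Bb, D, G

The written figures 6 are shorthand for 6/3: the 3 is implied.
A third above Bb in this key is D.
A sixth above Bb in this key is G.
Together with the bass Bb, this spells G minor in first inversion.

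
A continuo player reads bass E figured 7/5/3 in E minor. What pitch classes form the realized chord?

E, G, B, D

A third above E in this key is G.
A fifth above E in this key is B.
A seventh above E in this key is D.
Together with the bass E, this spells E minor seventh in root position.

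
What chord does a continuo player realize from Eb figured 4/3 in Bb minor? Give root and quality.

Ab dominant seventh

The figures 4/3 indicate a seventh chord in second inversion.
In second inversion the root lies a fourth above the bass: a fourth above Eb in Bb minor is Ab.
The chord tones are Eb, Gb, Ab, C, giving Ab dominant seventh.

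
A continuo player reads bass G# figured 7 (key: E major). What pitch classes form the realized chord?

The written figures 7 are shorthand for 7/5/3: the 5/3 are implied.
A third above G# in this key is B.
A fifth above G# in this key is D#.
A seventh above G# in this key is F#.
Together with the bass G#, this spells G# minor seventh in root position.

G#, B, D#, F#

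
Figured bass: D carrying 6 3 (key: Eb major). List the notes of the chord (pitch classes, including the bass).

A third above D in this key is F.
A sixth above D in this key is Bb.
Together with the bass D, this spells Bb major in first inversion.

D, F, Bb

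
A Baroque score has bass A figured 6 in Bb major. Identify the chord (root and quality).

F major

The figures 6 indicate a triad in first inversion.
In first inversion the root lies a sixth above the bass: a sixth above A in Bb major is F.
The chord tones are A, C, F, giving F major.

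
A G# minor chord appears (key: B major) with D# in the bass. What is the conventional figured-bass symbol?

6/4

D# is the fifth of G# minor, so the chord is in second inversion.
A triad in second inversion is figured 6/4, conventionally abbreviated 6/4.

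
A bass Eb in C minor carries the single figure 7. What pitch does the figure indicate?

Counting 6 letter steps above Eb lands on D; in C minor, that letter is D.

D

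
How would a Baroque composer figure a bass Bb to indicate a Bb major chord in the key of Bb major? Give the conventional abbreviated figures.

no figures

Bb is the root of Bb major, so the chord is in root position.
A triad in root position is figured 5/3, conventionally abbreviated (no figures — root-position triad).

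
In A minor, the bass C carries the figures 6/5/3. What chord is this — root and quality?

The figures 6/5/3 indicate a seventh chord in first inversion.
In first inversion the root lies a sixth above the bass: a sixth above C in A minor is A.
The chord tones are C, E, G, A, giving A minor seventh.

A minor seventh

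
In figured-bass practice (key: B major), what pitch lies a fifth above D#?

A#

Counting 4 letter steps above D# lands on A; in B major, that letter is A#.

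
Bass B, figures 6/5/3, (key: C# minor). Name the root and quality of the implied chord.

The figures 6/5/3 indicate a seventh chord in first inversion.
In first inversion the root lies a sixth above the bass: a sixth above B in C# minor is G#.
The chord tones are B, D#, F#, G#, giving G# minor seventh.

G# minor seventh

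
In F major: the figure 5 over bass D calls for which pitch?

A

Counting 4 letter steps above D lands on A; in F major, that letter is A.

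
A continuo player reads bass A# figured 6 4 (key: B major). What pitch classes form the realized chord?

A fourth above A# in this key is D#.
A sixth above A# in this key is F#.
Together with the bass A#, this spells D# minor in second inversion.

A#, D#, F#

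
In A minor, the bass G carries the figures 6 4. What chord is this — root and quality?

The figures 6 4 indicate a triad in second inversion.
In second inversion the root lies a fourth above the bass: a fourth above G in A minor is C.
The chord tones are G, C, E, giving C major.

C major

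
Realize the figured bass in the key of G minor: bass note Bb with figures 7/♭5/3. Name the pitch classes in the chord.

A third above Bb in this key is D.
A fifth above Bb in this key is F, lowered to Fb by the flat.
A seventh above Bb in this key is A.

Bb, D, Fb, A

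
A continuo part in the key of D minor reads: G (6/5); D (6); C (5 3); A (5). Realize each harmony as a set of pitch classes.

G (6/5/3): G, Bb, D, E.
D (6/3): D, F, Bb.
C (5/3): C, E, G.
A (5/3): A, C, E.

G, Bb, D, E | D, F, Bb | C, E, G | A, C, E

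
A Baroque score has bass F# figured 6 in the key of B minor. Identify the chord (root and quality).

D major

The figures 6 indicate a triad in first inversion.
In first inversion the root lies a sixth above the bass: a sixth above F# in B minor is D.
The chord tones are F#, A, D, giving D major.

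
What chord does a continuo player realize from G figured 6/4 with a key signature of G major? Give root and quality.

C major

The figures 6/4 indicate a triad in second inversion.
In second inversion the root lies a fourth above the bass: a fourth above G in G major is C.
The chord tones are G, C, E, giving C major.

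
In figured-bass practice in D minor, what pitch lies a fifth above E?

Counting 4 letter steps above E lands on B; in D minor, that letter is Bb.

Bb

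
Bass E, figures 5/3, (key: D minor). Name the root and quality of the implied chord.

E diminished

The figures 5/3 indicate a triad in root position.
In root position the bass is the root, so the root is E.
The chord tones are E, G, Bb, giving E diminished.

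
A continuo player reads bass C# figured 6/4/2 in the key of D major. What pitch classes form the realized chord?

A second above C# in this key is D.
A fourth above C# in this key is F#.
A sixth above C# in this key is A.
Together with the bass C#, this spells D major seventh in third inversion.

C#, D, F#, A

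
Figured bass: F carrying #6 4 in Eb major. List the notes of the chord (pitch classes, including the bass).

F, Bb, D#

A fourth above F in this key is Bb.
A sixth above F in this key is D, raised to D# by the sharp.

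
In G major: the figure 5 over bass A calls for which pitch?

Counting 4 letter steps above A lands on E; in G major, that letter is E.

E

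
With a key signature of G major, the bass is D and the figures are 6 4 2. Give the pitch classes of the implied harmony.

D, E, G, B

A second above D in this key is E.
A fourth above D in this key is G.
A sixth above D in this key is B.
Together with the bass D, this spells E minor seventh in third inversion.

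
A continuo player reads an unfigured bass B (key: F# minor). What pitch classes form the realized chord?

B, D, F#

An unfigured bass implies 5/3.
A third above B in this key is D.
A fifth above B in this key is F#.
Together with the bass B, this spells B minor in root position.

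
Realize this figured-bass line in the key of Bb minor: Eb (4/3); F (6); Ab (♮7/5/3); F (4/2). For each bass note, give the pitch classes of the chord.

Eb (6/4/3): Eb, Gb, Ab, C.
F (6/3): F, Ab, Db.
Ab (♮7/5/3): Ab, C, Eb, G.
F (6/4/2): F, Gb, Bb, Db.

Eb, Gb, Ab, C | F, Ab, Db | Ab, C, Eb, G | F, Gb, Bb, Db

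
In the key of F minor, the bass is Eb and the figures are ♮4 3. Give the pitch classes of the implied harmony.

Eb, G, A, C

The written figures ♮4 3 are shorthand for 6/4/3: the 6 is implied.
A third above Eb in this key is G.
A fourth above Eb in this key is Ab, made natural (A) by the ♮ figure.
A sixth above Eb in this key is C.
Together with the bass Eb, this spells A half-diminished seventh in second inversion.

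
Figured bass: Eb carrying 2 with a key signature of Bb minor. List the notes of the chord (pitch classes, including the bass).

The written figures 2 are shorthand for 6/4/2: the 6/4 are implied.
A second above Eb in this key is F.
A fourth above Eb in this key is Ab.
A sixth above Eb in this key is C.
Together with the bass Eb, this spells F minor seventh in third inversion.

Eb, F, Ab, C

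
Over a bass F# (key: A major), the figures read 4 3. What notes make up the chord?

The written figures 4 3 are shorthand for 6/4/3: the 6 is implied.
A third above F# in this key is A.
A fourth above F# in this key is B.
A sixth above F# in this key is D.
Together with the bass F#, this spells B minor seventh in second inversion.

F#, A, B, D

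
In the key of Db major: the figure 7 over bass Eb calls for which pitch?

Db

Counting 6 letter steps above Eb lands on D; in Db major, that letter is Db.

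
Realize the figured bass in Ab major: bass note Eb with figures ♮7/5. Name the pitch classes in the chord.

The written figures ♮7/5 are shorthand for 7/5/3: the 3 is implied.
A third above Eb in this key is G.
A fifth above Eb in this key is Bb.
A seventh above Eb in this key is Db, made natural (D) by the ♮ figure.
Together with the bass Eb, this spells Eb major seventh in root position.

Eb, G, Bb, D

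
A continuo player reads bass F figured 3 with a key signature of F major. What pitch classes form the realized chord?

F, A, C

The written figures 3 are shorthand for 5/3: the 5 is implied.
A third above F in this key is A.
A fifth above F in this key is C.
Together with the bass F, this spells F major in root position.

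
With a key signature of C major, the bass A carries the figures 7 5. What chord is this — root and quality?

A minor seventh

The figures 7 5 indicate a seventh chord in root position.
In root position the bass is the root, so the root is A.
The chord tones are A, C, E, G, giving A minor seventh.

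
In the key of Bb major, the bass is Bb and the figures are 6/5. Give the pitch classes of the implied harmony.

The written figures 6/5 are shorthand for 6/5/3: the 3 is implied.
A third above Bb in this key is D.
A fifth above Bb in this key is F.
A sixth above Bb in this key is G.
Together with the bass Bb, this spells G minor seventh in first inversion.

Bb, D, F, G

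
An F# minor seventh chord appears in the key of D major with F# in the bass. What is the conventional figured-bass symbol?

F# is the root of F# minor seventh, so the chord is in root position.
A seventh chord in root position is figured 7/5/3, conventionally abbreviated 7.

7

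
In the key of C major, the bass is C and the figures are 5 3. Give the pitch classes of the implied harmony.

C, E, G

A third above C in this key is E.
A fifth above C in this key is G.
Together with the bass C, this spells C major in root position.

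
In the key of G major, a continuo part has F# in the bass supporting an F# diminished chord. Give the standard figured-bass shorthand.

no figures

F# is the root of F# diminished, so the chord is in root position.
A triad in root position is figured 5/3, conventionally abbreviated (no figures — root-position triad).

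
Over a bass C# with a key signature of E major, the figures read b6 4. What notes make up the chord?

A fourth above C# in this key is F#.
A sixth above C# in this key is A, lowered to Ab by the flat.

C#, F#, Ab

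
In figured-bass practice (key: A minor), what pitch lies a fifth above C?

G

Counting 4 letter steps above C lands on G; in A minor, that letter is G.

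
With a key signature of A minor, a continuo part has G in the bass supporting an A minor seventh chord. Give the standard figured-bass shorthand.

4/2

G is the seventh of A minor seventh, so the chord is in third inversion.
A seventh chord in third inversion is figured 6/4/2, conventionally abbreviated 4/2.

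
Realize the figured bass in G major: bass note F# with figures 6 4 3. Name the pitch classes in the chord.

F#, A, B, D

A third above F# in this key is A.
A fourth above F# in this key is B.
A sixth above F# in this key is D.
Together with the bass F#, this spells B minor seventh in second inversion.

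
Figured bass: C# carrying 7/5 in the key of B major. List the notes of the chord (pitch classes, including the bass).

The written figures 7/5 are shorthand for 7/5/3: the 3 is implied.
A third above C# in this key is E.
A fifth above C# in this key is G#.
A seventh above C# in this key is B.
Together with the bass C#, this spells C# minor seventh in root position.

C#, E, G#, B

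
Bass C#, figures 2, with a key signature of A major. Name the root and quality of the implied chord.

The figures 2 indicate a seventh chord in third inversion.
In third inversion the root lies a second above the bass: a second above C# in A major is D.
The chord tones are C#, D, F#, A, giving D major seventh.

D major seventh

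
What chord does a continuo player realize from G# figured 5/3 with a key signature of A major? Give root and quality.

G# diminished

The figures 5/3 indicate a triad in root position.
In root position the bass is the root, so the root is G#.
The chord tones are G#, B, D, giving G# diminished.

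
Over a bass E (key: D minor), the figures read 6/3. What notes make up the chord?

A third above E in this key is G.
A sixth above E in this key is C.
Together with the bass E, this spells C major in first inversion.

E, G, C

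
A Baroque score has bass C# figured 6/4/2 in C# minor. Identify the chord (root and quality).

The figures 6/4/2 indicate a seventh chord in third inversion.
In third inversion the root lies a second above the bass: a second above C# in C# minor is D#.
The chord tones are C#, D#, F#, A, giving D# half-diminished seventh.

D# half-diminished seventh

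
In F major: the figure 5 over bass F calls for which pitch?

C

Counting 4 letter steps above F lands on C; in F major, that letter is C.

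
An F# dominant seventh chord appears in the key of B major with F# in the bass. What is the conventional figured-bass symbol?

F# is the root of F# dominant seventh, so the chord is in root position.
A seventh chord in root position is figured 7/5/3, conventionally abbreviated 7.

7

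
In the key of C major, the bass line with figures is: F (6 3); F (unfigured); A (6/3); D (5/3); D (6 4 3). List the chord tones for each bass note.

F (6/3): F, A, D.
F (5/3): F, A, C.
A (6/3): A, C, F.
D (5/3): D, F, A.
D (6/4/3): D, F, G, B.

F, A, D | F, A, C | A, C, F | D, F, A | D, F, G, B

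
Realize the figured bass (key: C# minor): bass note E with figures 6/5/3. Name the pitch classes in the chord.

E, G#, B, C#

A third above E in this key is G#.
A fifth above E in this key is B.
A sixth above E in this key is C#.
Together with the bass E, this spells C# minor seventh in first inversion.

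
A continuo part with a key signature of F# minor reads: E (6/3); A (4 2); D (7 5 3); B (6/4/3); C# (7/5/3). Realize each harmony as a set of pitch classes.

E (6/3): E, G#, C#.
A (6/4/2): A, B, D, F#.
D (7/5/3): D, F#, A, C#.
B (6/4/3): B, D, E, G#.
C# (7/5/3): C#, E, G#, B.

E, G#, C# | A, B, D, F# | D, F#, A, C# | B, D, E, G# | C#, E, G#, B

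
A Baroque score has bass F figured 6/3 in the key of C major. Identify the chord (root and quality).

The figures 6/3 indicate a triad in first inversion.
In first inversion the root lies a sixth above the bass: a sixth above F in C major is D.
The chord tones are F, A, D, giving D minor.

D minor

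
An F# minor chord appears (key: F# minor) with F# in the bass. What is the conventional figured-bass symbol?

no figures

F# is the root of F# minor, so the chord is in root position.
A triad in root position is figured 5/3, conventionally abbreviated (no figures — root-position triad).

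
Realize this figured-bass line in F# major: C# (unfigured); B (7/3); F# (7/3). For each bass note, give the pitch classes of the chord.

C# (5/3): C#, E#, G#.
B (7/5/3): B, D#, F#, A#.
F# (7/5/3): F#, A#, C#, E#.

C#, E#, G# | B, D#, F#, A# | F#, A#, C#, E#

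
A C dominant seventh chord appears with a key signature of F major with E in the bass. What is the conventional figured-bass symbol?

E is the third of C dominant seventh, so the chord is in first inversion.
A seventh chord in first inversion is figured 6/5/3, conventionally abbreviated 6/5.

6/5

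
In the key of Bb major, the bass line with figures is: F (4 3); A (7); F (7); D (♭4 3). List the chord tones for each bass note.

F, A, Bb, D | A, C, Eb, G | F, A, C, Eb | D, F, Gb, Bb

F (6/4/3): F, A, Bb, D.
A (7/5/3): A, C, Eb, G.
F (7/5/3): F, A, C, Eb.
D (6/b4/3): D, F, Gb, Bb.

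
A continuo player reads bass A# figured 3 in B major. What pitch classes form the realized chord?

A#, C#, E

The written figures 3 are shorthand for 5/3: the 5 is implied.
A third above A# in this key is C#.
A fifth above A# in this key is E.
Together with the bass A#, this spells A# diminished in root position.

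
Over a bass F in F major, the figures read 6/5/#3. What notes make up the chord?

F, A#, C, D

A third above F in this key is A, raised to A# by the sharp.
A fifth above F in this key is C.
A sixth above F in this key is D.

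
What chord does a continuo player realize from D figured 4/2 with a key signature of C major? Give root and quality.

The figures 4/2 indicate a seventh chord in third inversion.
In third inversion the root lies a second above the bass: a second above D in C major is E.
The chord tones are D, E, G, B, giving E minor seventh.

E minor seventh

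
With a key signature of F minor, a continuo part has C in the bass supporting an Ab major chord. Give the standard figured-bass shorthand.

6

C is the third of Ab major, so the chord is in first inversion.
A triad in first inversion is figured 6/3, conventionally abbreviated 6.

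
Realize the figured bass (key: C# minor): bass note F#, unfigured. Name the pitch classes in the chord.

F#, A, C#

An unfigured bass implies 5/3.
A third above F# in this key is A.
A fifth above F# in this key is C#.
Together with the bass F#, this spells F# minor in root position.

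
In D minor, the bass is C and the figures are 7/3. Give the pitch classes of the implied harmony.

The written figures 7/3 are shorthand for 7/5/3: the 5 is implied.
A third above C in this key is E.
A fifth above C in this key is G.
A seventh above C in this key is Bb.
Together with the bass C, this spells C dominant seventh in root position.

C, E, G, Bb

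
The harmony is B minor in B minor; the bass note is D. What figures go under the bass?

6

D is the third of B minor, so the chord is in first inversion.
A triad in first inversion is figured 6/3, conventionally abbreviated 6.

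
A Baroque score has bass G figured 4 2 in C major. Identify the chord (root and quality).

The figures 4 2 indicate a seventh chord in third inversion.
In third inversion the root lies a second above the bass: a second above G in C major is A.
The chord tones are G, A, C, E, giving A minor seventh.

A minor seventh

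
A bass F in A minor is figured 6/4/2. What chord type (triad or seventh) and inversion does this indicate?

seventh chord, third inversion

Intervals of 6/4/2 above the bass form a seventh chord; the bass is the seventh, so this is third inversion.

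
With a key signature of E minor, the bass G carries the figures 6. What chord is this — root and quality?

E minor

The figures 6 indicate a triad in first inversion.
In first inversion the root lies a sixth above the bass: a sixth above G in E minor is E.
The chord tones are G, B, E, giving E minor.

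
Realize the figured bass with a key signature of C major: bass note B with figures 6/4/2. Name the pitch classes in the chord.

B, C, E, G

A second above B in this key is C.
A fourth above B in this key is E.
A sixth above B in this key is G.
Together with the bass B, this spells C major seventh in third inversion.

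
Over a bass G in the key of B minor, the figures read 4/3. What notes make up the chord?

G, B, C#, E

The written figures 4/3 are shorthand for 6/4/3: the 6 is implied.
A third above G in this key is B.
A fourth above G in this key is C#.
A sixth above G in this key is E.
Together with the bass G, this spells C# half-diminished seventh in second inversion.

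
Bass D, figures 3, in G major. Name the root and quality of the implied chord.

The figures 3 indicate a triad in root position.
In root position the bass is the root, so the root is D.
The chord tones are D, F#, A, giving D major.

D major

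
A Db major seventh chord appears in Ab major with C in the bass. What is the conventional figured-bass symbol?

C is the seventh of Db major seventh, so the chord is in third inversion.
A seventh chord in third inversion is figured 6/4/2, conventionally abbreviated 4/2.

4/2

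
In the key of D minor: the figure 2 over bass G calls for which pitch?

Counting 1 letter step above G lands on A; in D minor, that letter is A.

A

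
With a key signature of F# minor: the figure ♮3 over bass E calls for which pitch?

Counting 2 letter steps above E lands on G; in F# minor, that letter is G#.
The ♮3 figure makes it natural, giving G.

G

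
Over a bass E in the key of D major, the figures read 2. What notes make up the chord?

The written figures 2 are shorthand for 6/4/2: the 6/4 are implied.
A second above E in this key is F#.
A fourth above E in this key is A.
A sixth above E in this key is C#.
Together with the bass E, this spells F# minor seventh in third inversion.

E, F#, A, C#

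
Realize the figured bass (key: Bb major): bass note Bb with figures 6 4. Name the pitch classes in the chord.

A fourth above Bb in this key is Eb.
A sixth above Bb in this key is G.
Together with the bass Bb, this spells Eb major in second inversion.

Bb, Eb, G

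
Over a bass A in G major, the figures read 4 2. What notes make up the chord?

A, B, D, F#

The written figures 4 2 are shorthand for 6/4/2: the 6 is implied.
A second above A in this key is B.
A fourth above A in this key is D.
A sixth above A in this key is F#.
Together with the bass A, this spells B minor seventh in third inversion.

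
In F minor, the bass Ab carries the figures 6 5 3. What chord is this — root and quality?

F minor seventh

The figures 6 5 3 indicate a seventh chord in first inversion.
In first inversion the root lies a sixth above the bass: a sixth above Ab in F minor is F.
The chord tones are Ab, C, Eb, F, giving F minor seventh.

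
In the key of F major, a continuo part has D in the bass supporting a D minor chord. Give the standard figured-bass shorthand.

no figures

D is the root of D minor, so the chord is in root position.
A triad in root position is figured 5/3, conventionally abbreviated (no figures — root-position triad).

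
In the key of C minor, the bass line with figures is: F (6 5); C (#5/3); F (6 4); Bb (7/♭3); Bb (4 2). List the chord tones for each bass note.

F, Ab, C, D | C, Eb, G# | F, Bb, D | Bb, Db, F, Ab | Bb, C, Eb, G

F (6/5/3): F, Ab, C, D.
C (#5/3): C, Eb, G#.
F (6/4): F, Bb, D.
Bb (7/5/b3): Bb, Db, F, Ab.
Bb (6/4/2): Bb, C, Eb, G.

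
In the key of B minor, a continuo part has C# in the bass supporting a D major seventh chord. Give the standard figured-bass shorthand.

4/2

C# is the seventh of D major seventh, so the chord is in third inversion.
A seventh chord in third inversion is figured 6/4/2, conventionally abbreviated 4/2.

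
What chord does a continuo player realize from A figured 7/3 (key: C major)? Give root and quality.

A minor seventh

The figures 7/3 indicate a seventh chord in root position.
In root position the bass is the root, so the root is A.
The chord tones are A, C, E, G, giving A minor seventh.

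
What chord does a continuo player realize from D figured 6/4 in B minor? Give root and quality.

G major

The figures 6/4 indicate a triad in second inversion.
In second inversion the root lies a fourth above the bass: a fourth above D in B minor is G.
The chord tones are D, G, B, giving G major.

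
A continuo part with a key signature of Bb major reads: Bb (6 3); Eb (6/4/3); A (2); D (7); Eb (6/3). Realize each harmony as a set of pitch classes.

Bb (6/3): Bb, D, G.
Eb (6/4/3): Eb, G, A, C.
A (6/4/2): A, Bb, D, F.
D (7/5/3): D, F, A, C.
Eb (6/3): Eb, G, C.

Bb, D, G | Eb, G, A, C | A, Bb, D, F | D, F, A, C | Eb, G, C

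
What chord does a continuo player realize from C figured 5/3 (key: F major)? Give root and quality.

The figures 5/3 indicate a triad in root position.
In root position the bass is the root, so the root is C.
The chord tones are C, E, G, giving C major.

C major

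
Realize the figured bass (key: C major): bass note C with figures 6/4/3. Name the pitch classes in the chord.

C, E, F, A

A third above C in this key is E.
A fourth above C in this key is F.
A sixth above C in this key is A.
Together with the bass C, this spells F major seventh in second inversion.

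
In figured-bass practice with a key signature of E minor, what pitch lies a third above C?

Counting 2 letter steps above C lands on E; in E minor, that letter is E.

E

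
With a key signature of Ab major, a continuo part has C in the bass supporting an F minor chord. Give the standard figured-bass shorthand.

6/4

C is the fifth of F minor, so the chord is in second inversion.
A triad in second inversion is figured 6/4, conventionally abbreviated 6/4.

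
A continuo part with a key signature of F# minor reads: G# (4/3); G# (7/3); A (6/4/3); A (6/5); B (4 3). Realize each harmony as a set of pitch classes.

G# (6/4/3): G#, B, C#, E.
G# (7/5/3): G#, B, D, F#.
A (6/4/3): A, C#, D, F#.
A (6/5/3): A, C#, E, F#.
B (6/4/3): B, D, E, G#.

G#, B, C#, E | G#, B, D, F# | A, C#, D, F# | A, C#, E, F# | B, D, E, G#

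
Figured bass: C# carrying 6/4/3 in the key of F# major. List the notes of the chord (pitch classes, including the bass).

A third above C# in this key is E#.
A fourth above C# in this key is F#.
A sixth above C# in this key is A#.
Together with the bass C#, this spells F# major seventh in second inversion.

C#, E#, F#, A#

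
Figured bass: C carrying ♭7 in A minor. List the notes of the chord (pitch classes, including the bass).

C, E, G, Bb

The written figures ♭7 are shorthand for 7/5/3: the 5/3 are implied.
A third above C in this key is E.
A fifth above C in this key is G.
A seventh above C in this key is B, lowered to Bb by the flat.
Together with the bass C, this spells C dominant seventh in root position.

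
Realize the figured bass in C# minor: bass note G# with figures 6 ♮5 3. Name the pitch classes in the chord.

A third above G# in this key is B.
A fifth above G# in this key is D#, made natural (D) by the ♮ figure.
A sixth above G# in this key is E.
Together with the bass G#, this spells E dominant seventh in first inversion.

G#, B, D, E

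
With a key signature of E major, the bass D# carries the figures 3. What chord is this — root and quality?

The figures 3 indicate a triad in root position.
In root position the bass is the root, so the root is D#.
The chord tones are D#, F#, A, giving D# diminished.

D# diminished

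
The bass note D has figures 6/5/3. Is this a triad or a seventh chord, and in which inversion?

seventh chord, first inversion

Intervals of 6/5/3 above the bass form a seventh chord; the bass is the third, so this is first inversion.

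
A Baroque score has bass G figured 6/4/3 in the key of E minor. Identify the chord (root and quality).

C major seventh

The figures 6/4/3 indicate a seventh chord in second inversion.
In second inversion the root lies a fourth above the bass: a fourth above G in E minor is C.
The chord tones are G, B, C, E, giving C major seventh.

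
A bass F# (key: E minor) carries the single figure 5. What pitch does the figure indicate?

C

Counting 4 letter steps above F# lands on C; in E minor, that letter is C.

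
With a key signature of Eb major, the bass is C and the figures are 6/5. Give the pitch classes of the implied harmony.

C, Eb, G, Ab

The written figures 6/5 are shorthand for 6/5/3: the 3 is implied.
A third above C in this key is Eb.
A fifth above C in this key is G.
A sixth above C in this key is Ab.
Together with the bass C, this spells Ab major seventh in first inversion.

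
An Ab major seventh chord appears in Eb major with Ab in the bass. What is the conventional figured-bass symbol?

Ab is the root of Ab major seventh, so the chord is in root position.
A seventh chord in root position is figured 7/5/3, conventionally abbreviated 7.

7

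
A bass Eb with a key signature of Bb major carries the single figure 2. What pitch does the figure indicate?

Counting 1 letter step above Eb lands on F; in Bb major, that letter is F.

F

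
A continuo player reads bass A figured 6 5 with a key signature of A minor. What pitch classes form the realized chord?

The written figures 6 5 are shorthand for 6/5/3: the 3 is implied.
A third above A in this key is C.
A fifth above A in this key is E.
A sixth above A in this key is F.
Together with the bass A, this spells F major seventh in first inversion.

A, C, E, F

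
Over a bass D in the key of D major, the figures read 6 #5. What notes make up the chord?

D, F#, A#, B

The written figures 6 #5 are shorthand for 6/5/3: the 3 is implied.
A third above D in this key is F#.
A fifth above D in this key is A, raised to A# by the sharp.
A sixth above D in this key is B.
Together with the bass D, this spells B minor-major seventh in first inversion.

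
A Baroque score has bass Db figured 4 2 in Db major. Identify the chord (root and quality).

The figures 4 2 indicate a seventh chord in third inversion.
In third inversion the root lies a second above the bass: a second above Db in Db major is Eb.
The chord tones are Db, Eb, Gb, Bb, giving Eb minor seventh.

Eb minor seventh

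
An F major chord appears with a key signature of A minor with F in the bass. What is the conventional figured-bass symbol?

F is the root of F major, so the chord is in root position.
A triad in root position is figured 5/3, conventionally abbreviated (no figures — root-position triad).

no figures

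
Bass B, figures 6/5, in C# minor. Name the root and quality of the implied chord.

G# minor seventh

The figures 6/5 indicate a seventh chord in first inversion.
In first inversion the root lies a sixth above the bass: a sixth above B in C# minor is G#.
The chord tones are B, D#, F#, G#, giving G# minor seventh.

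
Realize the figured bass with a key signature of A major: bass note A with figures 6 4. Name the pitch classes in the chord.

A fourth above A in this key is D.
A sixth above A in this key is F#.
Together with the bass A, this spells D major in second inversion.

A, D, F#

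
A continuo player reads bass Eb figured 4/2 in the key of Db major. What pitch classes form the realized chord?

Eb, F, Ab, C

The written figures 4/2 are shorthand for 6/4/2: the 6 is implied.
A second above Eb in this key is F.
A fourth above Eb in this key is Ab.
A sixth above Eb in this key is C.
Together with the bass Eb, this spells F minor seventh in third inversion.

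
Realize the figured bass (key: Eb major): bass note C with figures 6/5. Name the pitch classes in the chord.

C, Eb, G, Ab

The written figures 6/5 are shorthand for 6/5/3: the 3 is implied.
A third above C in this key is Eb.
A fifth above C in this key is G.
A sixth above C in this key is Ab.
Together with the bass C, this spells Ab major seventh in first inversion.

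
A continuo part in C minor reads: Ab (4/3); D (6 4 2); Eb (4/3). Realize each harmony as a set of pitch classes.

Ab (6/4/3): Ab, C, D, F.
D (6/4/2): D, Eb, G, Bb.
Eb (6/4/3): Eb, G, Ab, C.

Ab, C, D, F | D, Eb, G, Bb | Eb, G, Ab, C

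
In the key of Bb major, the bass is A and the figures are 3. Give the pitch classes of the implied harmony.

The written figures 3 are shorthand for 5/3: the 5 is implied.
A third above A in this key is C.
A fifth above A in this key is Eb.
Together with the bass A, this spells A diminished in root position.

A, C, Eb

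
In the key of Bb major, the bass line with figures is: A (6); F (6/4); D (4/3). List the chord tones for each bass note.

A (6/3): A, C, F.
F (6/4): F, Bb, D.
D (6/4/3): D, F, G, Bb.

A, C, F | F, Bb, D | D, F, G, Bb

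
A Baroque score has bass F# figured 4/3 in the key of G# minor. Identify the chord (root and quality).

The figures 4/3 indicate a seventh chord in second inversion.
In second inversion the root lies a fourth above the bass: a fourth above F# in G# minor is B.
The chord tones are F#, A#, B, D#, giving B major seventh.

B major seventh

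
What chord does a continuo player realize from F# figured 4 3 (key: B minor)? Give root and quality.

B minor seventh

The figures 4 3 indicate a seventh chord in second inversion.
In second inversion the root lies a fourth above the bass: a fourth above F# in B minor is B.
The chord tones are F#, A, B, D, giving B minor seventh.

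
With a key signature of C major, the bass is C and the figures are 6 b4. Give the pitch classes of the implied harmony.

C, Fb, A

A fourth above C in this key is F, lowered to Fb by the flat.
A sixth above C in this key is A.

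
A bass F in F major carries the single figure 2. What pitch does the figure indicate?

Counting 1 letter step above F lands on G; in F major, that letter is G.

G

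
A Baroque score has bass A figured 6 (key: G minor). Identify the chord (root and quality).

F major

The figures 6 indicate a triad in first inversion.
In first inversion the root lies a sixth above the bass: a sixth above A in G minor is F.
The chord tones are A, C, F, giving F major.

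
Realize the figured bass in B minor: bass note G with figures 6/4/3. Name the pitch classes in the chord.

A third above G in this key is B.
A fourth above G in this key is C#.
A sixth above G in this key is E.
Together with the bass G, this spells C# half-diminished seventh in second inversion.

G, B, C#, E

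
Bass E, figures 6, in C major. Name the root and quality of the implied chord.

The figures 6 indicate a triad in first inversion.
In first inversion the root lies a sixth above the bass: a sixth above E in C major is C.
The chord tones are E, G, C, giving C major.

C major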